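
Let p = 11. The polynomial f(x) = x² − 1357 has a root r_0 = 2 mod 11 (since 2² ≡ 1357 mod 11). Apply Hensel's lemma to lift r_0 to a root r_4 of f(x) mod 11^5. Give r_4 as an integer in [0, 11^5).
r_4 = 84768 (mod 161051)

Hensel's recurrence: r_{i+1} = r_i − f(r_i)·(f′(r_i))^{-1} mod 11^{i+2}, with f′(x) = 2x. Iterate:
  r_0 = 2 (mod 11)
  r_1 = 68 (mod 121)
  r_2 = 915 (mod 1331)
  r_3 = 11563 (mod 14641)
  r_4 = 84768 (mod 161051)
Final: r_4 = 84768, and one checks f(r_4) ≡ 0 mod 11^5.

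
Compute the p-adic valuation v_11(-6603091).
v_11(-6603091) = 5

v_11(n) is the largest exponent k such that 11^k divides n. Factor out: -6603091 = -11^5 · 41. (Sign doesn't affect v_p.) So v_11(-6603091) = 5.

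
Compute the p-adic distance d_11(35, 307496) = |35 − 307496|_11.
d_11(35, 307496) = 1/14641

Step 1 — x − y = 35 − 307496 = -307461. Step 2 — v_11(-307461) = 4 (factor: -307461 = −(11^4 · 21); the sign does not affect v_p). Step 3 — |x − y|_11 = 11^{-4} = 1/14641.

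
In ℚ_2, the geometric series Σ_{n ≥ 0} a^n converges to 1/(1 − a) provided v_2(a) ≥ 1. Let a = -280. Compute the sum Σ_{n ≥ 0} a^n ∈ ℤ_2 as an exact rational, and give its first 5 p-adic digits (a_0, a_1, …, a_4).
Σ a^n = 1/(1 − a) = 1/281;  first 5 digits = (1, 0, 0, 1, 0)

v_2(a) = 3 ≥ 1, so the series converges in ℤ_2 to 1/(1 − a) = 1/(1 − (-280)) = 1/281. Expand this rational in ℤ_2: compute digits iteratively via d_i = x_i mod 2, x_{i+1} = (x_i − d_i)/2. The first 5 digits are (1, 0, 0, 1, 0).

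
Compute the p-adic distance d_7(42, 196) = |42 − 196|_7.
d_7(42, 196) = 1/7

Step 1 — x − y = 42 − 196 = -154. Step 2 — v_7(-154) = 1 (factor: -154 = −(7^1 · 22); the sign does not affect v_p). Step 3 — |x − y|_7 = 7^{-1} = 1/7.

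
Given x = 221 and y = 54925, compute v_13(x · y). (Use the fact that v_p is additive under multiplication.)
v_13(12138425) = 4

v_p(x) = 1 (factor: 221 = 13^1 · 17); v_p(y) = 3 (factor: 54925 = 13^3 · 25). Additivity: v_p(xy) = v_p(x) + v_p(y) = 1 + 3 = 4. (Direct check: xy = 12138425 = 13^4 · (425).)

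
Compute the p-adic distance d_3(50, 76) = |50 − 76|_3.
d_3(50, 76) = 1

Step 1 — x − y = 50 − 76 = -26. Step 2 — v_3(-26) = 0 (factor: -26 = −(3^0 · 26); the sign does not affect v_p). Step 3 — |x − y|_3 = 3^{0} = 1.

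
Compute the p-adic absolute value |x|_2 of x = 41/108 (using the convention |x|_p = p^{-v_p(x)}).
|41/108|_2 = 4

Step 1 — compute v_2(x) by factoring powers of 2 out of the numerator and denominator: v_2(41/108) = -2. Step 2 — apply |x|_p = p^{-v_p(x)} = 2^{2} = 4.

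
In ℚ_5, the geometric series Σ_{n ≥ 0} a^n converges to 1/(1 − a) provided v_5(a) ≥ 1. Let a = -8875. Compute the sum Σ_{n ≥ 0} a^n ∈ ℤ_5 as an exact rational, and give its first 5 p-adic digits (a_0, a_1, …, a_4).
Σ a^n = 1/(1 − a) = 1/8876;  first 5 digits = (1, 0, 0, 4, 0)

v_5(a) = 3 ≥ 1, so the series converges in ℤ_5 to 1/(1 − a) = 1/(1 − (-8875)) = 1/8876. Expand this rational in ℤ_5: compute digits iteratively via d_i = x_i mod 5, x_{i+1} = (x_i − d_i)/5. The first 5 digits are (1, 0, 0, 4, 0).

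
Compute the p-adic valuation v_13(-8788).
v_13(-8788) = 3

v_13(n) is the largest exponent k such that 13^k divides n. Factor out: -8788 = -13^3 · 4. (Sign doesn't affect v_p.) So v_13(-8788) = 3.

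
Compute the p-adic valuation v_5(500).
v_5(500) = 3

v_5(n) is the largest exponent k such that 5^k divides n. Factor out: 500 = 5^3 · 4. (Sign doesn't affect v_p.) So v_5(500) = 3.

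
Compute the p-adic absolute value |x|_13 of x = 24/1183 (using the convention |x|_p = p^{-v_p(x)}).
|24/1183|_13 = 169

Step 1 — compute v_13(x) by factoring powers of 13 out of the numerator and denominator: v_13(24/1183) = -2. Step 2 — apply |x|_p = p^{-v_p(x)} = 13^{2} = 169.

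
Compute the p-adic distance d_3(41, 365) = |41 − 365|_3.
d_3(41, 365) = 1/81

Step 1 — x − y = 41 − 365 = -324. Step 2 — v_3(-324) = 4 (factor: -324 = −(3^4 · 4); the sign does not affect v_p). Step 3 — |x − y|_3 = 3^{-4} = 1/81.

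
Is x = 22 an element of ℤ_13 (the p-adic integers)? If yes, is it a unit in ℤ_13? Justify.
x ∈ ℤ_13^× (unit); v_13(x) = 0

ℤ_13 = {x ∈ ℚ_13 : v_13(x) ≥ 0} and ℤ_13^× = {x ∈ ℤ_13 : v_13(x) = 0}. Here v_13(22) = v_13(num) − v_13(den) = 0; compare against these criteria.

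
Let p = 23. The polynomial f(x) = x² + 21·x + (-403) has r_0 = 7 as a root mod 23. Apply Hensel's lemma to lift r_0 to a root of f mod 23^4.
r_3 = 225246 (mod 279841)

Hensel: r_{i+1} = r_i − f(r_i)·(f′(r_i))^{-1} mod 23^{i+2}, f′(x) = 2x + 21. Iterate:
  r_0 = 7 (mod 23)
  r_1 = 421 (mod 529)
  r_2 = 6240 (mod 12167)
  r_3 = 225246 (mod 279841)
Final: r = 225246 satisfies f(r) ≡ 0 mod 23^4.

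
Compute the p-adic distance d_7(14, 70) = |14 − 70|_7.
d_7(14, 70) = 1/7

Step 1 — x − y = 14 − 70 = -56. Step 2 — v_7(-56) = 1 (factor: -56 = −(7^1 · 8); the sign does not affect v_p). Step 3 — |x − y|_7 = 7^{-1} = 1/7.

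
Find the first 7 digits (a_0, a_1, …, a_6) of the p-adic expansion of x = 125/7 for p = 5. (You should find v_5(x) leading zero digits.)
(a_0, …, a_6) = (0, 0, 0, 3, 3, 0, 2)

v_5(125/7) = 3, so a_0 = ... = a_2 = 0. Factor out: x = 5^3 · u with u = 1/7 a unit in ℤ_5. Expand u iteratively via a_{v+i} = u_i mod 5, u_{i+1} = (u_i − a_{v+i})/5:
  u_0 = 1/7;  a_3 = 3;  u_1 = (u_0 − 3)/5 = -4/7
  u_1 = -4/7;  a_4 = 3;  u_2 = (u_1 − 3)/5 = -5/7
  u_2 = -5/7;  a_5 = 0;  u_3 = (u_2 − 0)/5 = -1/7
  u_3 = -1/7;  a_6 = 2;  u_4 = (u_3 − 2)/5 = -3/7
Digits: (0, 0, 0, 3, 3, 0, 2).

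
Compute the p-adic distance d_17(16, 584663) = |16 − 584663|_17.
d_17(16, 584663) = 1/83521

Step 1 — x − y = 16 − 584663 = -584647. Step 2 — v_17(-584647) = 4 (factor: -584647 = −(17^4 · 7); the sign does not affect v_p). Step 3 — |x − y|_17 = 17^{-4} = 1/83521.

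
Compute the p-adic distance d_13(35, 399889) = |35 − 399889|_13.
d_13(35, 399889) = 1/28561

Step 1 — x − y = 35 − 399889 = -399854. Step 2 — v_13(-399854) = 4 (factor: -399854 = −(13^4 · 14); the sign does not affect v_p). Step 3 — |x − y|_13 = 13^{-4} = 1/28561.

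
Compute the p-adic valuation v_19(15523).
v_19(15523) = 2

v_19(n) is the largest exponent k such that 19^k divides n. Factor out: 15523 = 19^2 · 43. (Sign doesn't affect v_p.) So v_19(15523) = 2.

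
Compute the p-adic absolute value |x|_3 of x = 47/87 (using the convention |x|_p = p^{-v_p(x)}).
|47/87|_3 = 3

Step 1 — compute v_3(x) by factoring powers of 3 out of the numerator and denominator: v_3(47/87) = -1. Step 2 — apply |x|_p = p^{-v_p(x)} = 3^{1} = 3.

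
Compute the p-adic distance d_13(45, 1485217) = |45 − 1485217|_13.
d_13(45, 1485217) = 1/371293

Step 1 — x − y = 45 − 1485217 = -1485172. Step 2 — v_13(-1485172) = 5 (factor: -1485172 = −(13^5 · 4); the sign does not affect v_p). Step 3 — |x − y|_13 = 13^{-5} = 1/371293.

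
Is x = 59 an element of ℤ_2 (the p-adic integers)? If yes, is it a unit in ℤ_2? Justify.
x ∈ ℤ_2^× (unit); v_2(x) = 0

ℤ_2 = {x ∈ ℚ_2 : v_2(x) ≥ 0} and ℤ_2^× = {x ∈ ℤ_2 : v_2(x) = 0}. Here v_2(59) = v_2(num) − v_2(den) = 0; compare against these criteria.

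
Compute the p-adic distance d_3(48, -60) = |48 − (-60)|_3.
d_3(48, -60) = 1/27

Step 1 — x − y = 48 − (-60) = 108. Step 2 — v_3(108) = 3 (factor: 108 = (3^3 · 4); the sign does not affect v_p). Step 3 — |x − y|_3 = 3^{-3} = 1/27.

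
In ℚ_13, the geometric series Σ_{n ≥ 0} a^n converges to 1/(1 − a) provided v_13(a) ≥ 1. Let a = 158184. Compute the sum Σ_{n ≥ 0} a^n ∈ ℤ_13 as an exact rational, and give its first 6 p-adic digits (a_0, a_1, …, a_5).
Σ a^n = 1/(1 − a) = -1/158183;  first 6 digits = (1, 0, 0, 7, 5, 0)

v_13(a) = 3 ≥ 1, so the series converges in ℤ_13 to 1/(1 − a) = 1/(1 − 158184) = -1/158183. Expand this rational in ℤ_13: compute digits iteratively via d_i = x_i mod 13, x_{i+1} = (x_i − d_i)/13. The first 6 digits are (1, 0, 0, 7, 5, 0).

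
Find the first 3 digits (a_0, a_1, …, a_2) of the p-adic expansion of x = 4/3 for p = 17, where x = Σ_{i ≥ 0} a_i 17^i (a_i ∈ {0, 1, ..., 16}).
(a_0, …, a_2) = (7, 11, 5)

v_17(4/3) = 0 (numerator and denominator both coprime to 17), so x ∈ ℤ_17^×. Compute digits iteratively via a_i = x_i mod 17, x_{i+1} = (x_i − a_i)/17, with x_0 = x:
  x_0 = 4/3;  a_0 = 7;  x_1 = (x_0 − 7)/17 = -1/3
  x_1 = -1/3;  a_1 = 11;  x_2 = (x_1 − 11)/17 = -2/3
  x_2 = -2/3;  a_2 = 5;  x_3 = (x_2 − 5)/17 = -1/3
Digits: (7, 11, 5).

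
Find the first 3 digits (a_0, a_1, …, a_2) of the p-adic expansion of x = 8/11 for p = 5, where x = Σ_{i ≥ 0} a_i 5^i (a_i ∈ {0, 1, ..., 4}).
(a_0, …, a_2) = (3, 0, 4)

v_5(8/11) = 0 (numerator and denominator both coprime to 5), so x ∈ ℤ_5^×. Compute digits iteratively via a_i = x_i mod 5, x_{i+1} = (x_i − a_i)/5, with x_0 = x:
  x_0 = 8/11;  a_0 = 3;  x_1 = (x_0 − 3)/5 = -5/11
  x_1 = -5/11;  a_1 = 0;  x_2 = (x_1 − 0)/5 = -1/11
  x_2 = -1/11;  a_2 = 4;  x_3 = (x_2 − 4)/5 = -9/11
Digits: (3, 0, 4).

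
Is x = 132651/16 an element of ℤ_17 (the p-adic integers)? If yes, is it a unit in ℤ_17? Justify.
x ∈ ℤ_17 but not a unit; v_17(x) = 3 > 0

ℤ_17 = {x ∈ ℚ_17 : v_17(x) ≥ 0} and ℤ_17^× = {x ∈ ℤ_17 : v_17(x) = 0}. Here v_17(132651/16) = v_17(num) − v_17(den) = 3; compare against these criteria.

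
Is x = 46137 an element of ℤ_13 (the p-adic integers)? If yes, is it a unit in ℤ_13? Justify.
x ∈ ℤ_13 but not a unit; v_13(x) = 3 > 0

ℤ_13 = {x ∈ ℚ_13 : v_13(x) ≥ 0} and ℤ_13^× = {x ∈ ℤ_13 : v_13(x) = 0}. Here v_13(46137) = v_13(num) − v_13(den) = 3; compare against these criteria.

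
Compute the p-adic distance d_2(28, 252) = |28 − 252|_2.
d_2(28, 252) = 1/32

Step 1 — x − y = 28 − 252 = -224. Step 2 — v_2(-224) = 5 (factor: -224 = −(2^5 · 7); the sign does not affect v_p). Step 3 — |x − y|_2 = 2^{-5} = 1/32.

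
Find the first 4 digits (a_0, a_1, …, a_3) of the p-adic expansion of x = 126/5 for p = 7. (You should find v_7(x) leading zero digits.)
(a_0, …, a_3) = (0, 5, 4, 5)

v_7(126/5) = 1, so a_0 = ... = a_0 = 0. Factor out: x = 7^1 · u with u = 18/5 a unit in ℤ_7. Expand u iteratively via a_{v+i} = u_i mod 7, u_{i+1} = (u_i − a_{v+i})/7:
  u_0 = 18/5;  a_1 = 5;  u_1 = (u_0 − 5)/7 = -1/5
  u_1 = -1/5;  a_2 = 4;  u_2 = (u_1 − 4)/7 = -3/5
  u_2 = -3/5;  a_3 = 5;  u_3 = (u_2 − 5)/7 = -4/5
Digits: (0, 5, 4, 5).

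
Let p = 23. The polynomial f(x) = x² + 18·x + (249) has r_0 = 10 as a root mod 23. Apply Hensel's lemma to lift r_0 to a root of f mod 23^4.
r_3 = 184102 (mod 279841)

Hensel: r_{i+1} = r_i − f(r_i)·(f′(r_i))^{-1} mod 23^{i+2}, f′(x) = 2x + 18. Iterate:
  r_0 = 10 (mod 23)
  r_1 = 10 (mod 529)
  r_2 = 1597 (mod 12167)
  r_3 = 184102 (mod 279841)
Final: r = 184102 satisfies f(r) ≡ 0 mod 23^4.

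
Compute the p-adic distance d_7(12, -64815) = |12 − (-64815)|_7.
d_7(12, -64815) = 1/2401

Step 1 — x − y = 12 − (-64815) = 64827. Step 2 — v_7(64827) = 4 (factor: 64827 = (7^4 · 27); the sign does not affect v_p). Step 3 — |x − y|_7 = 7^{-4} = 1/2401.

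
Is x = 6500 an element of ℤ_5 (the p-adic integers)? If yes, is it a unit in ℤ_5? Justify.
x ∈ ℤ_5 but not a unit; v_5(x) = 3 > 0

ℤ_5 = {x ∈ ℚ_5 : v_5(x) ≥ 0} and ℤ_5^× = {x ∈ ℤ_5 : v_5(x) = 0}. Here v_5(6500) = v_5(num) − v_5(den) = 3; compare against these criteria.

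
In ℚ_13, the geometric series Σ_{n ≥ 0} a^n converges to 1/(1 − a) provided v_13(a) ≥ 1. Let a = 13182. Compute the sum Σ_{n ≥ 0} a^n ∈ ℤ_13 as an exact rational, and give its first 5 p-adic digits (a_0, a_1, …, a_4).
Σ a^n = 1/(1 − a) = -1/13181;  first 5 digits = (1, 0, 0, 6, 0)

v_13(a) = 3 ≥ 1, so the series converges in ℤ_13 to 1/(1 − a) = 1/(1 − 13182) = -1/13181. Expand this rational in ℤ_13: compute digits iteratively via d_i = x_i mod 13, x_{i+1} = (x_i − d_i)/13. The first 5 digits are (1, 0, 0, 6, 0).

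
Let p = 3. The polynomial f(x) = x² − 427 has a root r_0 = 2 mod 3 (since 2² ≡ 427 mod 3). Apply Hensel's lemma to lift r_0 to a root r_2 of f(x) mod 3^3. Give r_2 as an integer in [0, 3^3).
r_2 = 20 (mod 27)

Hensel's recurrence: r_{i+1} = r_i − f(r_i)·(f′(r_i))^{-1} mod 3^{i+2}, with f′(x) = 2x. Iterate:
  r_0 = 2 (mod 3)
  r_1 = 2 (mod 9)
  r_2 = 20 (mod 27)
Final: r_2 = 20, and one checks f(r_2) ≡ 0 mod 3^3.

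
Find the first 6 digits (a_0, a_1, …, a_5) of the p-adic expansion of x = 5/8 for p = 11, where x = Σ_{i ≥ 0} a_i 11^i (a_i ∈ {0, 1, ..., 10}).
(a_0, …, a_5) = (2, 4, 1, 4, 1, 4)

v_11(5/8) = 0 (numerator and denominator both coprime to 11), so x ∈ ℤ_11^×. Compute digits iteratively via a_i = x_i mod 11, x_{i+1} = (x_i − a_i)/11, with x_0 = x:
  x_0 = 5/8;  a_0 = 2;  x_1 = (x_0 − 2)/11 = -1/8
  x_1 = -1/8;  a_1 = 4;  x_2 = (x_1 − 4)/11 = -3/8
  x_2 = -3/8;  a_2 = 1;  x_3 = (x_2 − 1)/11 = -1/8
  x_3 = -1/8;  a_3 = 4;  x_4 = (x_3 − 4)/11 = -3/8
  x_4 = -3/8;  a_4 = 1;  x_5 = (x_4 − 1)/11 = -1/8
  x_5 = -1/8;  a_5 = 4;  x_6 = (x_5 − 4)/11 = -3/8
Digits: (2, 4, 1, 4, 1, 4).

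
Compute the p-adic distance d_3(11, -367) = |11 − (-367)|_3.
d_3(11, -367) = 1/27

Step 1 — x − y = 11 − (-367) = 378. Step 2 — v_3(378) = 3 (factor: 378 = (3^3 · 14); the sign does not affect v_p). Step 3 — |x − y|_3 = 3^{-3} = 1/27.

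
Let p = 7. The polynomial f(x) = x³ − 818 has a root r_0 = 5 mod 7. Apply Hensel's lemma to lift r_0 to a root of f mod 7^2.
r_1 = 26 (mod 49)

Hensel: r_{i+1} = r_i − f(r_i)/f′(r_i) mod 7^{i+2}, where f′(x) = 3x². Iterate:
  r_0 = 5 (mod 7)
  r_1 = 26 (mod 49)
Final: r = 26 with f(r) ≡ 0 mod 7^2.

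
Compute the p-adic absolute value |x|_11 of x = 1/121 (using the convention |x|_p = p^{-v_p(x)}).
|1/121|_11 = 121

Step 1 — compute v_11(x) by factoring powers of 11 out of the numerator and denominator: v_11(1/121) = -2. Step 2 — apply |x|_p = p^{-v_p(x)} = 11^{2} = 121.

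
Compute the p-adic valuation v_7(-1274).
v_7(-1274) = 2

v_7(n) is the largest exponent k such that 7^k divides n. Factor out: -1274 = -7^2 · 26. (Sign doesn't affect v_p.) So v_7(-1274) = 2.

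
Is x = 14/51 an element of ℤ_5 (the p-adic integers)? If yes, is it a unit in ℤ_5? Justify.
x ∈ ℤ_5^× (unit); v_5(x) = 0

ℤ_5 = {x ∈ ℚ_5 : v_5(x) ≥ 0} and ℤ_5^× = {x ∈ ℤ_5 : v_5(x) = 0}. Here v_5(14/51) = v_5(num) − v_5(den) = 0; compare against these criteria.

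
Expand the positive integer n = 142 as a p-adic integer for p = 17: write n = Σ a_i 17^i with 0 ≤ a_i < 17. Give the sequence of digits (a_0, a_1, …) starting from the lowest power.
(a_0, a_1, …) = (6, 8)

Repeated division by 17 gives the digits low-to-high: 142 = 6 + 8·17^1. Digit sequence: (6, 8).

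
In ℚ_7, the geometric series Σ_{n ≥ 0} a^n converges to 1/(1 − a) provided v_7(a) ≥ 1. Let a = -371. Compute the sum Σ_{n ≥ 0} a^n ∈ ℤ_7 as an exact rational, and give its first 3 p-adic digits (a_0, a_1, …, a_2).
Σ a^n = 1/(1 − a) = 1/372;  first 3 digits = (1, 3, 1)

v_7(a) = 1 ≥ 1, so the series converges in ℤ_7 to 1/(1 − a) = 1/(1 − (-371)) = 1/372. Expand this rational in ℤ_7: compute digits iteratively via d_i = x_i mod 7, x_{i+1} = (x_i − d_i)/7. The first 3 digits are (1, 3, 1).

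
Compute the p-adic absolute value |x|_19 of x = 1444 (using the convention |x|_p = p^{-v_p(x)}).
|1444|_19 = 1/361

Step 1 — compute v_19(x) by factoring powers of 19 out of the numerator and denominator: v_19(1444) = 2. Step 2 — apply |x|_p = p^{-v_p(x)} = 19^{-2} = 1/361.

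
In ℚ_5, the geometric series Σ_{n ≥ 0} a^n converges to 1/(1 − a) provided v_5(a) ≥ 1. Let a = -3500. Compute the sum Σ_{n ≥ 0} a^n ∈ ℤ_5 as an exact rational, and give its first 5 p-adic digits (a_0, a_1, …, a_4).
Σ a^n = 1/(1 − a) = 1/3501;  first 5 digits = (1, 0, 0, 2, 4)

v_5(a) = 3 ≥ 1, so the series converges in ℤ_5 to 1/(1 − a) = 1/(1 − (-3500)) = 1/3501. Expand this rational in ℤ_5: compute digits iteratively via d_i = x_i mod 5, x_{i+1} = (x_i − d_i)/5. The first 5 digits are (1, 0, 0, 2, 4).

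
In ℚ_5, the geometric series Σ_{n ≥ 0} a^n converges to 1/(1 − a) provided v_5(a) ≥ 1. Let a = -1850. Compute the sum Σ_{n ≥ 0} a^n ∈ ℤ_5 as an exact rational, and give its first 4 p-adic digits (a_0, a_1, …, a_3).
Σ a^n = 1/(1 − a) = 1/1851;  first 4 digits = (1, 0, 1, 0)

v_5(a) = 2 ≥ 1, so the series converges in ℤ_5 to 1/(1 − a) = 1/(1 − (-1850)) = 1/1851. Expand this rational in ℤ_5: compute digits iteratively via d_i = x_i mod 5, x_{i+1} = (x_i − d_i)/5. The first 4 digits are (1, 0, 1, 0).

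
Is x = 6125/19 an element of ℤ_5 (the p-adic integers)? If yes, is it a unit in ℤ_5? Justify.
x ∈ ℤ_5 but not a unit; v_5(x) = 3 > 0

ℤ_5 = {x ∈ ℚ_5 : v_5(x) ≥ 0} and ℤ_5^× = {x ∈ ℤ_5 : v_5(x) = 0}. Here v_5(6125/19) = v_5(num) − v_5(den) = 3; compare against these criteria.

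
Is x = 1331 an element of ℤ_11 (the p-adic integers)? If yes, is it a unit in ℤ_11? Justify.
x ∈ ℤ_11 but not a unit; v_11(x) = 3 > 0

ℤ_11 = {x ∈ ℚ_11 : v_11(x) ≥ 0} and ℤ_11^× = {x ∈ ℤ_11 : v_11(x) = 0}. Here v_11(1331) = v_11(num) − v_11(den) = 3; compare against these criteria.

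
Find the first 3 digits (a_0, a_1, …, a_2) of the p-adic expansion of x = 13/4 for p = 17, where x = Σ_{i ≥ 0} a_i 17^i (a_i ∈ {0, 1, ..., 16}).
(a_0, …, a_2) = (16, 12, 12)

v_17(13/4) = 0 (numerator and denominator both coprime to 17), so x ∈ ℤ_17^×. Compute digits iteratively via a_i = x_i mod 17, x_{i+1} = (x_i − a_i)/17, with x_0 = x:
  x_0 = 13/4;  a_0 = 16;  x_1 = (x_0 − 16)/17 = -3/4
  x_1 = -3/4;  a_1 = 12;  x_2 = (x_1 − 12)/17 = -3/4
  x_2 = -3/4;  a_2 = 12;  x_3 = (x_2 − 12)/17 = -3/4
Digits: (16, 12, 12).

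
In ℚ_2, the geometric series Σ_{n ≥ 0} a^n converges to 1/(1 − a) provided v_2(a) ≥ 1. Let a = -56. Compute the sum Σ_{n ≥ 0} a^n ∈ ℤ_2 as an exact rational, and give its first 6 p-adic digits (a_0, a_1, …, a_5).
Σ a^n = 1/(1 − a) = 1/57;  first 6 digits = (1, 0, 0, 1, 0, 0)

v_2(a) = 3 ≥ 1, so the series converges in ℤ_2 to 1/(1 − a) = 1/(1 − (-56)) = 1/57. Expand this rational in ℤ_2: compute digits iteratively via d_i = x_i mod 2, x_{i+1} = (x_i − d_i)/2. The first 6 digits are (1, 0, 0, 1, 0, 0).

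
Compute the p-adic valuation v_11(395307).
v_11(395307) = 4

v_11(n) is the largest exponent k such that 11^k divides n. Factor out: 395307 = 11^4 · 27. (Sign doesn't affect v_p.) So v_11(395307) = 4.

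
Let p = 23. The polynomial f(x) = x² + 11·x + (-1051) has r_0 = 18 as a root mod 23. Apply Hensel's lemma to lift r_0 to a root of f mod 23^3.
r_2 = 547 (mod 12167)

Hensel: r_{i+1} = r_i − f(r_i)·(f′(r_i))^{-1} mod 23^{i+2}, f′(x) = 2x + 11. Iterate:
  r_0 = 18 (mod 23)
  r_1 = 18 (mod 529)
  r_2 = 547 (mod 12167)
Final: r = 547 satisfies f(r) ≡ 0 mod 23^3.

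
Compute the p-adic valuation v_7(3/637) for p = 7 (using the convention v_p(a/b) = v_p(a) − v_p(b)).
v_7(3/637) = -2

Factor powers of 7 from the numerator and denominator of the reduced fraction: 3 = 7^0 · 3 and 637 = 7^2 · 13. Apply v_p(a/b) = v_p(a) − v_p(b): v_7(3/637) = 0 − 2 = -2.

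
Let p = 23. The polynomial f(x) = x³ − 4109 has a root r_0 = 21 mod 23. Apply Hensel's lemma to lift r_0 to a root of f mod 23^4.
r_3 = 258978 (mod 279841)

Hensel: r_{i+1} = r_i − f(r_i)/f′(r_i) mod 23^{i+2}, where f′(x) = 3x². Iterate:
  r_0 = 21 (mod 23)
  r_1 = 297 (mod 529)
  r_2 = 3471 (mod 12167)
  r_3 = 258978 (mod 279841)
Final: r = 258978 with f(r) ≡ 0 mod 23^4.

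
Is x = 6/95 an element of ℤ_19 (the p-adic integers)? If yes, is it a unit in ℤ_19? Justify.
x ∉ ℤ_19 (v_19(x) = -1 < 0)

ℤ_19 = {x ∈ ℚ_19 : v_19(x) ≥ 0} and ℤ_19^× = {x ∈ ℤ_19 : v_19(x) = 0}. Here v_19(6/95) = v_19(num) − v_19(den) = -1; compare against these criteria.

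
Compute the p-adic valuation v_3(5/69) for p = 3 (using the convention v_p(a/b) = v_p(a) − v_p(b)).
v_3(5/69) = -1

Factor powers of 3 from the numerator and denominator of the reduced fraction: 5 = 3^0 · 5 and 69 = 3^1 · 23. Apply v_p(a/b) = v_p(a) − v_p(b): v_3(5/69) = 0 − 1 = -1.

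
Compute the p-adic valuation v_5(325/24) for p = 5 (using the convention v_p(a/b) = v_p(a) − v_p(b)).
v_5(325/24) = 2

Factor powers of 5 from the numerator and denominator of the reduced fraction: 325 = 5^2 · 13 and 24 = 5^0 · 24. Apply v_p(a/b) = v_p(a) − v_p(b): v_5(325/24) = 2 − 0 = 2.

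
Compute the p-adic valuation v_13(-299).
v_13(-299) = 1

v_13(n) is the largest exponent k such that 13^k divides n. Factor out: -299 = -13^1 · 23. (Sign doesn't affect v_p.) So v_13(-299) = 1.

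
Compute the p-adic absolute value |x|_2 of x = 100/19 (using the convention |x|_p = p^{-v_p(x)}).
|100/19|_2 = 1/4

Step 1 — compute v_2(x) by factoring powers of 2 out of the numerator and denominator: v_2(100/19) = 2. Step 2 — apply |x|_p = p^{-v_p(x)} = 2^{-2} = 1/4.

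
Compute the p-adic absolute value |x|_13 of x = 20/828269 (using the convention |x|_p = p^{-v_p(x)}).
|20/828269|_13 = 28561

Step 1 — compute v_13(x) by factoring powers of 13 out of the numerator and denominator: v_13(20/828269) = -4. Step 2 — apply |x|_p = p^{-v_p(x)} = 13^{4} = 28561.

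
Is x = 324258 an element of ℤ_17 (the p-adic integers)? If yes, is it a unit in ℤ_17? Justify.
x ∈ ℤ_17 but not a unit; v_17(x) = 3 > 0

ℤ_17 = {x ∈ ℚ_17 : v_17(x) ≥ 0} and ℤ_17^× = {x ∈ ℤ_17 : v_17(x) = 0}. Here v_17(324258) = v_17(num) − v_17(den) = 3; compare against these criteria.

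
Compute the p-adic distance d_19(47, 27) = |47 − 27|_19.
d_19(47, 27) = 1

Step 1 — x − y = 47 − 27 = 20. Step 2 — v_19(20) = 0 (factor: 20 = (19^0 · 20); the sign does not affect v_p). Step 3 — |x − y|_19 = 19^{0} = 1.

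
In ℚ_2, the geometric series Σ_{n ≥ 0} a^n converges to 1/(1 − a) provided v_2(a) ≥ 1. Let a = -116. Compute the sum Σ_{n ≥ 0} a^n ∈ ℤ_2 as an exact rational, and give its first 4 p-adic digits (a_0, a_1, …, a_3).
Σ a^n = 1/(1 − a) = 1/117;  first 4 digits = (1, 0, 1, 1)

v_2(a) = 2 ≥ 1, so the series converges in ℤ_2 to 1/(1 − a) = 1/(1 − (-116)) = 1/117. Expand this rational in ℤ_2: compute digits iteratively via d_i = x_i mod 2, x_{i+1} = (x_i − d_i)/2. The first 4 digits are (1, 0, 1, 1).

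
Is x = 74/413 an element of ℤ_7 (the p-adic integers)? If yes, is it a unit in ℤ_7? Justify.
x ∉ ℤ_7 (v_7(x) = -1 < 0)

ℤ_7 = {x ∈ ℚ_7 : v_7(x) ≥ 0} and ℤ_7^× = {x ∈ ℤ_7 : v_7(x) = 0}. Here v_7(74/413) = v_7(num) − v_7(den) = -1; compare against these criteria.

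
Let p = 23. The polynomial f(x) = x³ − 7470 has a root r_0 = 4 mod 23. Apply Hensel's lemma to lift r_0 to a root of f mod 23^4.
r_3 = 198379 (mod 279841)

Hensel: r_{i+1} = r_i − f(r_i)/f′(r_i) mod 23^{i+2}, where f′(x) = 3x². Iterate:
  r_0 = 4 (mod 23)
  r_1 = 4 (mod 529)
  r_2 = 3707 (mod 12167)
  r_3 = 198379 (mod 279841)
Final: r = 198379 with f(r) ≡ 0 mod 23^4.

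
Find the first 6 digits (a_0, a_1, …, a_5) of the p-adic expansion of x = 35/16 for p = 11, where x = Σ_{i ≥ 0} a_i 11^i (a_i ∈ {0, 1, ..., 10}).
(a_0, …, a_5) = (7, 3, 10, 8, 4, 3)

v_11(35/16) = 0 (numerator and denominator both coprime to 11), so x ∈ ℤ_11^×. Compute digits iteratively via a_i = x_i mod 11, x_{i+1} = (x_i − a_i)/11, with x_0 = x:
  x_0 = 35/16;  a_0 = 7;  x_1 = (x_0 − 7)/11 = -7/16
  x_1 = -7/16;  a_1 = 3;  x_2 = (x_1 − 3)/11 = -5/16
  x_2 = -5/16;  a_2 = 10;  x_3 = (x_2 − 10)/11 = -15/16
  x_3 = -15/16;  a_3 = 8;  x_4 = (x_3 − 8)/11 = -13/16
  x_4 = -13/16;  a_4 = 4;  x_5 = (x_4 − 4)/11 = -7/16
  x_5 = -7/16;  a_5 = 3;  x_6 = (x_5 − 3)/11 = -5/16
Digits: (7, 3, 10, 8, 4, 3).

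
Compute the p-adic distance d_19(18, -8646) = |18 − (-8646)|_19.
d_19(18, -8646) = 1/361

Step 1 — x − y = 18 − (-8646) = 8664. Step 2 — v_19(8664) = 2 (factor: 8664 = (19^2 · 24); the sign does not affect v_p). Step 3 — |x − y|_19 = 19^{-2} = 1/361.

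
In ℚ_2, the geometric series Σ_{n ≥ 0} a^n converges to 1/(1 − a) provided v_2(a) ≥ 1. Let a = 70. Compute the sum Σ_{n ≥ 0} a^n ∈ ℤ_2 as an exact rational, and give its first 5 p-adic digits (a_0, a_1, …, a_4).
Σ a^n = 1/(1 − a) = -1/69;  first 5 digits = (1, 1, 0, 0, 1)

v_2(a) = 1 ≥ 1, so the series converges in ℤ_2 to 1/(1 − a) = 1/(1 − 70) = -1/69. Expand this rational in ℤ_2: compute digits iteratively via d_i = x_i mod 2, x_{i+1} = (x_i − d_i)/2. The first 5 digits are (1, 1, 0, 0, 1).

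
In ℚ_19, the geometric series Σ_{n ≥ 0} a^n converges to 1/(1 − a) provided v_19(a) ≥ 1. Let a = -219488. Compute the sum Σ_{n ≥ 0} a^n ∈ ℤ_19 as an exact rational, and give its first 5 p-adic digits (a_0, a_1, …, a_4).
Σ a^n = 1/(1 − a) = 1/219489;  first 5 digits = (1, 0, 0, 6, 17)

v_19(a) = 3 ≥ 1, so the series converges in ℤ_19 to 1/(1 − a) = 1/(1 − (-219488)) = 1/219489. Expand this rational in ℤ_19: compute digits iteratively via d_i = x_i mod 19, x_{i+1} = (x_i − d_i)/19. The first 5 digits are (1, 0, 0, 6, 17).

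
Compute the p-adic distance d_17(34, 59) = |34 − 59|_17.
d_17(34, 59) = 1

Step 1 — x − y = 34 − 59 = -25. Step 2 — v_17(-25) = 0 (factor: -25 = −(17^0 · 25); the sign does not affect v_p). Step 3 — |x − y|_17 = 17^{0} = 1.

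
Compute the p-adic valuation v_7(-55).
v_7(-55) = 0

v_7(n) is the largest exponent k such that 7^k divides n. Factor out: -55 = -7^0 · 55. (Sign doesn't affect v_p.) So v_7(-55) = 0.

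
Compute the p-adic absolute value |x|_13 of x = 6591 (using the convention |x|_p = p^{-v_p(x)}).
|6591|_13 = 1/2197

Step 1 — compute v_13(x) by factoring powers of 13 out of the numerator and denominator: v_13(6591) = 3. Step 2 — apply |x|_p = p^{-v_p(x)} = 13^{-3} = 1/2197.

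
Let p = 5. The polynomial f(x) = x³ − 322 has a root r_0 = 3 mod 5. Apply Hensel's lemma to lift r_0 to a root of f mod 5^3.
r_2 = 13 (mod 125)

Hensel: r_{i+1} = r_i − f(r_i)/f′(r_i) mod 5^{i+2}, where f′(x) = 3x². Iterate:
  r_0 = 3 (mod 5)
  r_1 = 13 (mod 25)
  r_2 = 13 (mod 125)
Final: r = 13 with f(r) ≡ 0 mod 5^3.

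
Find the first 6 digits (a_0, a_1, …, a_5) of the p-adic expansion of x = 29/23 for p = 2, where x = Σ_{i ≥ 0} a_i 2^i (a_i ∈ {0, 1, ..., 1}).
(a_0, …, a_5) = (1, 1, 0, 1, 0, 1)

v_2(29/23) = 0 (numerator and denominator both coprime to 2), so x ∈ ℤ_2^×. Compute digits iteratively via a_i = x_i mod 2, x_{i+1} = (x_i − a_i)/2, with x_0 = x:
  x_0 = 29/23;  a_0 = 1;  x_1 = (x_0 − 1)/2 = 3/23
  x_1 = 3/23;  a_1 = 1;  x_2 = (x_1 − 1)/2 = -10/23
  x_2 = -10/23;  a_2 = 0;  x_3 = (x_2 − 0)/2 = -5/23
  x_3 = -5/23;  a_3 = 1;  x_4 = (x_3 − 1)/2 = -14/23
  x_4 = -14/23;  a_4 = 0;  x_5 = (x_4 − 0)/2 = -7/23
  x_5 = -7/23;  a_5 = 1;  x_6 = (x_5 − 1)/2 = -15/23
Digits: (1, 1, 0, 1, 0, 1).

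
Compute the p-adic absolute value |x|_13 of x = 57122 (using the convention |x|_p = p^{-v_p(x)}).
|57122|_13 = 1/28561

Step 1 — compute v_13(x) by factoring powers of 13 out of the numerator and denominator: v_13(57122) = 4. Step 2 — apply |x|_p = p^{-v_p(x)} = 13^{-4} = 1/28561.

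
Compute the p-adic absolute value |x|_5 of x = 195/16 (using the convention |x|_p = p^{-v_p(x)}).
|195/16|_5 = 1/5

Step 1 — compute v_5(x) by factoring powers of 5 out of the numerator and denominator: v_5(195/16) = 1. Step 2 — apply |x|_p = p^{-v_p(x)} = 5^{-1} = 1/5.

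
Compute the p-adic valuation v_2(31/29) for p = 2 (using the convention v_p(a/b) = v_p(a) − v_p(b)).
v_2(31/29) = 0

Factor powers of 2 from the numerator and denominator of the reduced fraction: 31 = 2^0 · 31 and 29 = 2^0 · 29. Apply v_p(a/b) = v_p(a) − v_p(b): v_2(31/29) = 0 − 0 = 0.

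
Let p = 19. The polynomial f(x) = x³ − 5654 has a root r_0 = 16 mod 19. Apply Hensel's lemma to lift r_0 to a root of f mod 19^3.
r_2 = 5355 (mod 6859)

Hensel: r_{i+1} = r_i − f(r_i)/f′(r_i) mod 19^{i+2}, where f′(x) = 3x². Iterate:
  r_0 = 16 (mod 19)
  r_1 = 301 (mod 361)
  r_2 = 5355 (mod 6859)
Final: r = 5355 with f(r) ≡ 0 mod 19^3.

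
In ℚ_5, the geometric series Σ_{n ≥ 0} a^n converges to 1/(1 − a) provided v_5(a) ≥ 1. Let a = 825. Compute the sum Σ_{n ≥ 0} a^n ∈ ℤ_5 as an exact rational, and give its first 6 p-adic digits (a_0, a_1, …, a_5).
Σ a^n = 1/(1 − a) = -1/824;  first 6 digits = (1, 0, 3, 1, 0, 3)

v_5(a) = 2 ≥ 1, so the series converges in ℤ_5 to 1/(1 − a) = 1/(1 − 825) = -1/824. Expand this rational in ℤ_5: compute digits iteratively via d_i = x_i mod 5, x_{i+1} = (x_i − d_i)/5. The first 6 digits are (1, 0, 3, 1, 0, 3).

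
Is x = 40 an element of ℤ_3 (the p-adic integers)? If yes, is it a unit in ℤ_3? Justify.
x ∈ ℤ_3^× (unit); v_3(x) = 0

ℤ_3 = {x ∈ ℚ_3 : v_3(x) ≥ 0} and ℤ_3^× = {x ∈ ℤ_3 : v_3(x) = 0}. Here v_3(40) = v_3(num) − v_3(den) = 0; compare against these criteria.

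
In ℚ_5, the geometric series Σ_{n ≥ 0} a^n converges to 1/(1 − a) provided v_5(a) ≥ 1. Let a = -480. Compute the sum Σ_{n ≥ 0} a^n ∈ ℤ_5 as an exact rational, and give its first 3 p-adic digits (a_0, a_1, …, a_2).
Σ a^n = 1/(1 − a) = 1/481;  first 3 digits = (1, 4, 1)

v_5(a) = 1 ≥ 1, so the series converges in ℤ_5 to 1/(1 − a) = 1/(1 − (-480)) = 1/481. Expand this rational in ℤ_5: compute digits iteratively via d_i = x_i mod 5, x_{i+1} = (x_i − d_i)/5. The first 3 digits are (1, 4, 1).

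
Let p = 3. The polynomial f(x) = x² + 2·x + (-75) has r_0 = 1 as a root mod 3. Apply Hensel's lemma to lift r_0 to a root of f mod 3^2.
r_1 = 1 (mod 9)

Hensel: r_{i+1} = r_i − f(r_i)·(f′(r_i))^{-1} mod 3^{i+2}, f′(x) = 2x + 2. Iterate:
  r_0 = 1 (mod 3)
  r_1 = 1 (mod 9)
Final: r = 1 satisfies f(r) ≡ 0 mod 3^2.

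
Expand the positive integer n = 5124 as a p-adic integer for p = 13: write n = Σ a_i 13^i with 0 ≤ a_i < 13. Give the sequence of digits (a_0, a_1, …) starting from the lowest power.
(a_0, a_1, …) = (2, 4, 4, 2)

Repeated division by 13 gives the digits low-to-high: 5124 = 2 + 4·13^1 + 4·13^2 + 2·13^3. Digit sequence: (2, 4, 4, 2).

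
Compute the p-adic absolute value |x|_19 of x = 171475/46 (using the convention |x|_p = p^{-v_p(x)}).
|171475/46|_19 = 1/6859

Step 1 — compute v_19(x) by factoring powers of 19 out of the numerator and denominator: v_19(171475/46) = 3. Step 2 — apply |x|_p = p^{-v_p(x)} = 19^{-3} = 1/6859.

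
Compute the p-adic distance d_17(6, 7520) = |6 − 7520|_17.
d_17(6, 7520) = 1/289

Step 1 — x − y = 6 − 7520 = -7514. Step 2 — v_17(-7514) = 2 (factor: -7514 = −(17^2 · 26); the sign does not affect v_p). Step 3 — |x − y|_17 = 17^{-2} = 1/289.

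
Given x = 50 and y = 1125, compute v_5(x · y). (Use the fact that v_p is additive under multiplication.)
v_5(56250) = 5

v_p(x) = 2 (factor: 50 = 5^2 · 2); v_p(y) = 3 (factor: 1125 = 5^3 · 9). Additivity: v_p(xy) = v_p(x) + v_p(y) = 2 + 3 = 5. (Direct check: xy = 56250 = 5^5 · (18).)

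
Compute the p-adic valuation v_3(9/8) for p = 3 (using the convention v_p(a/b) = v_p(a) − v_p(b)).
v_3(9/8) = 2

Factor powers of 3 from the numerator and denominator of the reduced fraction: 9 = 3^2 · 1 and 8 = 3^0 · 8. Apply v_p(a/b) = v_p(a) − v_p(b): v_3(9/8) = 2 − 0 = 2.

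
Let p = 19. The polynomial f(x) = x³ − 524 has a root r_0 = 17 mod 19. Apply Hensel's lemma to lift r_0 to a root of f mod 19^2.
r_1 = 283 (mod 361)

Hensel: r_{i+1} = r_i − f(r_i)/f′(r_i) mod 19^{i+2}, where f′(x) = 3x². Iterate:
  r_0 = 17 (mod 19)
  r_1 = 283 (mod 361)
Final: r = 283 with f(r) ≡ 0 mod 19^2.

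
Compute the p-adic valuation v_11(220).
v_11(220) = 1

v_11(n) is the largest exponent k such that 11^k divides n. Factor out: 220 = 11^1 · 20. (Sign doesn't affect v_p.) So v_11(220) = 1.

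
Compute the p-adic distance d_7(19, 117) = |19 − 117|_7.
d_7(19, 117) = 1/49

Step 1 — x − y = 19 − 117 = -98. Step 2 — v_7(-98) = 2 (factor: -98 = −(7^2 · 2); the sign does not affect v_p). Step 3 — |x − y|_7 = 7^{-2} = 1/49.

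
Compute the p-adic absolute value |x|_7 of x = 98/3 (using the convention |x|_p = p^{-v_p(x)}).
|98/3|_7 = 1/49

Step 1 — compute v_7(x) by factoring powers of 7 out of the numerator and denominator: v_7(98/3) = 2. Step 2 — apply |x|_p = p^{-v_p(x)} = 7^{-2} = 1/49.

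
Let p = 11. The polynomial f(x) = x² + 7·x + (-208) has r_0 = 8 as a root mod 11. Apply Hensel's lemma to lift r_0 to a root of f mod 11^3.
r_2 = 1064 (mod 1331)

Hensel: r_{i+1} = r_i − f(r_i)·(f′(r_i))^{-1} mod 11^{i+2}, f′(x) = 2x + 7. Iterate:
  r_0 = 8 (mod 11)
  r_1 = 96 (mod 121)
  r_2 = 1064 (mod 1331)
Final: r = 1064 satisfies f(r) ≡ 0 mod 11^3.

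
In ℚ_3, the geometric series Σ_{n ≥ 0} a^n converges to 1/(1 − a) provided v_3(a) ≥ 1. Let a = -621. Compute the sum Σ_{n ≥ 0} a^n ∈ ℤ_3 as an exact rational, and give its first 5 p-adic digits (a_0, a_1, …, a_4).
Σ a^n = 1/(1 − a) = 1/622;  first 5 digits = (1, 0, 0, 1, 1)

v_3(a) = 3 ≥ 1, so the series converges in ℤ_3 to 1/(1 − a) = 1/(1 − (-621)) = 1/622. Expand this rational in ℤ_3: compute digits iteratively via d_i = x_i mod 3, x_{i+1} = (x_i − d_i)/3. The first 5 digits are (1, 0, 0, 1, 1).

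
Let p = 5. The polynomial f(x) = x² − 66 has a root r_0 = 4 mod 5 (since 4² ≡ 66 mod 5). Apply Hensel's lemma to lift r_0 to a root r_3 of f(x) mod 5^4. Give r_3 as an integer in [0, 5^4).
r_3 = 479 (mod 625)

Hensel's recurrence: r_{i+1} = r_i − f(r_i)·(f′(r_i))^{-1} mod 5^{i+2}, with f′(x) = 2x. Iterate:
  r_0 = 4 (mod 5)
  r_1 = 4 (mod 25)
  r_2 = 104 (mod 125)
  r_3 = 479 (mod 625)
Final: r_3 = 479, and one checks f(r_3) ≡ 0 mod 5^4.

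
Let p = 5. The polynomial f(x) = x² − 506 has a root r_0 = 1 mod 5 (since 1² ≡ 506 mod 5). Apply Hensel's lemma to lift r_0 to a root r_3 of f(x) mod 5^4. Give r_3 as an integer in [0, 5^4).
r_3 = 141 (mod 625)

Hensel's recurrence: r_{i+1} = r_i − f(r_i)·(f′(r_i))^{-1} mod 5^{i+2}, with f′(x) = 2x. Iterate:
  r_0 = 1 (mod 5)
  r_1 = 16 (mod 25)
  r_2 = 16 (mod 125)
  r_3 = 141 (mod 625)
Final: r_3 = 141, and one checks f(r_3) ≡ 0 mod 5^4.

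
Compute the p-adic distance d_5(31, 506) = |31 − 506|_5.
d_5(31, 506) = 1/25

Step 1 — x − y = 31 − 506 = -475. Step 2 — v_5(-475) = 2 (factor: -475 = −(5^2 · 19); the sign does not affect v_p). Step 3 — |x − y|_5 = 5^{-2} = 1/25.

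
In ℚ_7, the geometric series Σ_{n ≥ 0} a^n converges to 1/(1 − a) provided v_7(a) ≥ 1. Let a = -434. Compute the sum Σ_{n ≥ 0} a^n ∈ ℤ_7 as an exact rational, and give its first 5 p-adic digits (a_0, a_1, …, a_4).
Σ a^n = 1/(1 − a) = 1/435;  first 5 digits = (1, 1, 6, 2, 3)

v_7(a) = 1 ≥ 1, so the series converges in ℤ_7 to 1/(1 − a) = 1/(1 − (-434)) = 1/435. Expand this rational in ℤ_7: compute digits iteratively via d_i = x_i mod 7, x_{i+1} = (x_i − d_i)/7. The first 5 digits are (1, 1, 6, 2, 3).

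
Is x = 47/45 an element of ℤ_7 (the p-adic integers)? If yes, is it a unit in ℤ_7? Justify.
x ∈ ℤ_7^× (unit); v_7(x) = 0

ℤ_7 = {x ∈ ℚ_7 : v_7(x) ≥ 0} and ℤ_7^× = {x ∈ ℤ_7 : v_7(x) = 0}. Here v_7(47/45) = v_7(num) − v_7(den) = 0; compare against these criteria.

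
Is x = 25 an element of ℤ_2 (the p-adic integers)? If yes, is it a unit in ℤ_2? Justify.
x ∈ ℤ_2^× (unit); v_2(x) = 0

ℤ_2 = {x ∈ ℚ_2 : v_2(x) ≥ 0} and ℤ_2^× = {x ∈ ℤ_2 : v_2(x) = 0}. Here v_2(25) = v_2(num) − v_2(den) = 0; compare against these criteria.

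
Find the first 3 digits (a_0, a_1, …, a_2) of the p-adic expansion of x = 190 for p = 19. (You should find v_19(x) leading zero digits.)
(a_0, …, a_2) = (0, 10, 0)

v_19(190) = 1, so a_0 = ... = a_0 = 0. Factor out: x = 19^1 · u with u = 10 a unit in ℤ_19. Expand u iteratively via a_{v+i} = u_i mod 19, u_{i+1} = (u_i − a_{v+i})/19:
  u_0 = 10;  a_1 = 10;  u_1 = (u_0 − 10)/19 = 0
  u_1 = 0;  a_2 = 0;  u_2 = (u_1 − 0)/19 = 0
Digits: (0, 10, 0).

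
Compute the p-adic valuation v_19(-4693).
v_19(-4693) = 2

v_19(n) is the largest exponent k such that 19^k divides n. Factor out: -4693 = -19^2 · 13. (Sign doesn't affect v_p.) So v_19(-4693) = 2.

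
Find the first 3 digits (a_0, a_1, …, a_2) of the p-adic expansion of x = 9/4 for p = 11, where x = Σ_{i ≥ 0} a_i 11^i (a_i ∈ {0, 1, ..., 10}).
(a_0, …, a_2) = (5, 8, 2)

v_11(9/4) = 0 (numerator and denominator both coprime to 11), so x ∈ ℤ_11^×. Compute digits iteratively via a_i = x_i mod 11, x_{i+1} = (x_i − a_i)/11, with x_0 = x:
  x_0 = 9/4;  a_0 = 5;  x_1 = (x_0 − 5)/11 = -1/4
  x_1 = -1/4;  a_1 = 8;  x_2 = (x_1 − 8)/11 = -3/4
  x_2 = -3/4;  a_2 = 2;  x_3 = (x_2 − 2)/11 = -1/4
Digits: (5, 8, 2).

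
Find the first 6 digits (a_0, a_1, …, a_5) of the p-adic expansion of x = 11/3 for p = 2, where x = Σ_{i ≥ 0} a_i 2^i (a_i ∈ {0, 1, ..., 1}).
(a_0, …, a_5) = (1, 0, 0, 1, 1, 0)

v_2(11/3) = 0 (numerator and denominator both coprime to 2), so x ∈ ℤ_2^×. Compute digits iteratively via a_i = x_i mod 2, x_{i+1} = (x_i − a_i)/2, with x_0 = x:
  x_0 = 11/3;  a_0 = 1;  x_1 = (x_0 − 1)/2 = 4/3
  x_1 = 4/3;  a_1 = 0;  x_2 = (x_1 − 0)/2 = 2/3
  x_2 = 2/3;  a_2 = 0;  x_3 = (x_2 − 0)/2 = 1/3
  x_3 = 1/3;  a_3 = 1;  x_4 = (x_3 − 1)/2 = -1/3
  x_4 = -1/3;  a_4 = 1;  x_5 = (x_4 − 1)/2 = -2/3
  x_5 = -2/3;  a_5 = 0;  x_6 = (x_5 − 0)/2 = -1/3
Digits: (1, 0, 0, 1, 1, 0).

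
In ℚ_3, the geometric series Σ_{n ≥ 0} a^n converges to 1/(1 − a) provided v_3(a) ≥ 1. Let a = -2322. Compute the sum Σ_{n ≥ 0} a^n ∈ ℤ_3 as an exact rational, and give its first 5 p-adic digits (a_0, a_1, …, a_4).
Σ a^n = 1/(1 − a) = 1/2323;  first 5 digits = (1, 0, 0, 1, 1)

v_3(a) = 3 ≥ 1, so the series converges in ℤ_3 to 1/(1 − a) = 1/(1 − (-2322)) = 1/2323. Expand this rational in ℤ_3: compute digits iteratively via d_i = x_i mod 3, x_{i+1} = (x_i − d_i)/3. The first 5 digits are (1, 0, 0, 1, 1).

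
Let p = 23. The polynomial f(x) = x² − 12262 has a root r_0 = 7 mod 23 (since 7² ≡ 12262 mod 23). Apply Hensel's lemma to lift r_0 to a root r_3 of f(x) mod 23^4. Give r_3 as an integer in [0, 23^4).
r_3 = 194380 (mod 279841)

Hensel's recurrence: r_{i+1} = r_i − f(r_i)·(f′(r_i))^{-1} mod 23^{i+2}, with f′(x) = 2x. Iterate:
  r_0 = 7 (mod 23)
  r_1 = 237 (mod 529)
  r_2 = 11875 (mod 12167)
  r_3 = 194380 (mod 279841)
Final: r_3 = 194380, and one checks f(r_3) ≡ 0 mod 23^4.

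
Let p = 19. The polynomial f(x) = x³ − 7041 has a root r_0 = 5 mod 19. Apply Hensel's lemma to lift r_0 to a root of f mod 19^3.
r_2 = 3197 (mod 6859)

Hensel: r_{i+1} = r_i − f(r_i)/f′(r_i) mod 19^{i+2}, where f′(x) = 3x². Iterate:
  r_0 = 5 (mod 19)
  r_1 = 309 (mod 361)
  r_2 = 3197 (mod 6859)
Final: r = 3197 with f(r) ≡ 0 mod 19^3.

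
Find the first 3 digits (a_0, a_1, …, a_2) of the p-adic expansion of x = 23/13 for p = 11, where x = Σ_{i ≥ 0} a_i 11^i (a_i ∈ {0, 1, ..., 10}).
(a_0, …, a_2) = (6, 3, 9)

v_11(23/13) = 0 (numerator and denominator both coprime to 11), so x ∈ ℤ_11^×. Compute digits iteratively via a_i = x_i mod 11, x_{i+1} = (x_i − a_i)/11, with x_0 = x:
  x_0 = 23/13;  a_0 = 6;  x_1 = (x_0 − 6)/11 = -5/13
  x_1 = -5/13;  a_1 = 3;  x_2 = (x_1 − 3)/11 = -4/13
  x_2 = -4/13;  a_2 = 9;  x_3 = (x_2 − 9)/11 = -11/13
Digits: (6, 3, 9).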